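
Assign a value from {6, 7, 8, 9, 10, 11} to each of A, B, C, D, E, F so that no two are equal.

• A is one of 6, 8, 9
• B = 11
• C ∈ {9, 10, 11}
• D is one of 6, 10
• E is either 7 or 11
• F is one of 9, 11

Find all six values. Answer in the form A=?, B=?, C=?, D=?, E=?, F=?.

A=8, B=11, C=10, D=6, E=7, F=9

B's domain is down to {11}, so B = 11. Strike 11 from C, E, F.
That leaves E = 7.
That leaves F = 9. So A, C can't be 9.
That leaves C = 10. Remove 10 from D.
D must be 6 (only option left). Strike 6 from A.
A has just one choice, so A = 8.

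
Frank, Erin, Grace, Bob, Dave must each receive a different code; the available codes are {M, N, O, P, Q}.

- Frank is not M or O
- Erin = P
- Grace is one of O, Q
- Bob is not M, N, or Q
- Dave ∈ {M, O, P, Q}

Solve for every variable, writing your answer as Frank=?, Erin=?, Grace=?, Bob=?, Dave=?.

Erin must be P (only option left). Eliminate P elsewhere: Frank, Bob, Dave.
That leaves Bob = O. So Grace, Dave can't be O.
Grace's domain is down to {Q}, so Grace = Q. Remove Q from Frank, Dave.
Dave must be M (only option left).
Frank has just one choice, so Frank = N.

Frank=N, Erin=P, Grace=Q, Bob=O, Dave=M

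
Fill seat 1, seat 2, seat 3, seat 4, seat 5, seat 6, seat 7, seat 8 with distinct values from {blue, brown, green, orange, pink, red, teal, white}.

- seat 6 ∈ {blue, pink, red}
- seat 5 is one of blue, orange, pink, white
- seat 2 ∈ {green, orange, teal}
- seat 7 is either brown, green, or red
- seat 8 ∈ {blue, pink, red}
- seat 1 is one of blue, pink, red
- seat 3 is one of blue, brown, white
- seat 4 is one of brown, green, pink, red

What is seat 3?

white

The 8 variables together cover exactly {blue, brown, green, orange, pink, red, teal, white} — 8 values for 8 variables — and teal appears only in seat 2's list, so seat 2 = teal.
The 7 still-open variables draw from only 7 values {blue, brown, green, orange, pink, red, white}, so each is used; only seat 5 can be orange, hence seat 5 = orange.
Among the 6 still-open variables, white fits only seat 3 (and all 6 values in {blue, brown, green, pink, red, white} must be used), so seat 3 = white.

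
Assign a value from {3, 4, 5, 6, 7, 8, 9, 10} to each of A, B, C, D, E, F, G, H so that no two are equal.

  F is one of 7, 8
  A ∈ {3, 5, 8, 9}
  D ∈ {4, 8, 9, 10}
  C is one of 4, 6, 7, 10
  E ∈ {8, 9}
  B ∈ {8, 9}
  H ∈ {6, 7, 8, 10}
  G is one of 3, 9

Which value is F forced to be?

7

The 8 variables together cover exactly {3, 4, 5, 6, 7, 8, 9, 10} — 8 values for 8 variables — and 5 appears only in A's list, so A = 5.
The 7 still-open variables draw from only 7 values {3, 4, 6, 7, 8, 9, 10}, so each is used; only G can be 3, hence G = 3.
B and E share exactly the 2 values {8, 9}; by pigeonhole those values go to them, so strike 8, 9 from D, F, H.
So F = 7.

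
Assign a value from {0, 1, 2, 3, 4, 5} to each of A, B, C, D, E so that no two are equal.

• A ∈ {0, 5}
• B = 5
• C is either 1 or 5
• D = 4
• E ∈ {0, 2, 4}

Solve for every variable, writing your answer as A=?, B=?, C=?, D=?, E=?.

B has just one choice, so B = 5. So A, C can't be 5.
C must be 1 (only option left).
D has just one choice, so D = 4. Strike 4 from E.
That leaves A = 0. So E can't be 0.
That leaves E = 2.

A=0, B=5, C=1, D=4, E=2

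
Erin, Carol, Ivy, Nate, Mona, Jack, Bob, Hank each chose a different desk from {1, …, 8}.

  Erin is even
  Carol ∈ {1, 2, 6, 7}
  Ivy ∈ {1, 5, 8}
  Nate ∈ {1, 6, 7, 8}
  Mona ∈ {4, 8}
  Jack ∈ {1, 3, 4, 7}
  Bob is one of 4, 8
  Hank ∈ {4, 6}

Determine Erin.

2

Among the 8 variables, 3 fits only Jack (and all 8 values in {1, 2, 3, 4, 5, 6, 7, 8} must be used), so Jack = 3.
The 7 still-open variables draw from only 7 values {1, 2, 4, 5, 6, 7, 8}, so each is used; only Ivy can be 5, hence Ivy = 5.
Mona and Bob share exactly the 2 values {4, 8}; by pigeonhole those values go to them, so strike 4, 8 from Erin, Nate, Hank.
Hank has just one choice, so Hank = 6. Strike 6 from Erin, Carol, Nate.
So Erin = 2.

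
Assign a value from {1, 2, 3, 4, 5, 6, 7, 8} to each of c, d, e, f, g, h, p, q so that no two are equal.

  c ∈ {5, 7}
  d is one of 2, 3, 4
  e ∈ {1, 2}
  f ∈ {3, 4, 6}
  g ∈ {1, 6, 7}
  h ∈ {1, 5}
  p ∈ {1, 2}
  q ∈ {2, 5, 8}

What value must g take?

Among the 8 variables, 8 fits only q (and all 8 values in {1, 2, 3, 4, 5, 6, 7, 8} must be used), so q = 8.
e and p between them cover only {1, 2} — a naked pair. Remove those values from d, g, h.
h must be 5 (only option left). Remove 5 from c.
c's domain is down to {7}, so c = 7. So g can't be 7.
So g = 6.

6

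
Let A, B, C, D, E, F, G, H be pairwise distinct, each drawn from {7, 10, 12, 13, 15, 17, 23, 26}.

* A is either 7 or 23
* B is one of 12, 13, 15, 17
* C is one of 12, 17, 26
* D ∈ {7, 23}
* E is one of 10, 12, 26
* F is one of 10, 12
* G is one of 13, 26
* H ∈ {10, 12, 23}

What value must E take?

26

Among the 8 variables, 15 fits only B (and all 8 values in {7, 10, 12, 13, 15, 17, 23, 26} must be used), so B = 15.
The 7 still-open variables draw from only 7 values {7, 10, 12, 13, 17, 23, 26}, so each is used; only G can be 13, hence G = 13.
The 6 still-open variables draw from only 6 values {7, 10, 12, 17, 23, 26}, so each is used; only C can be 17, hence C = 17.
The 5 still-open variables draw from only 5 values {7, 10, 12, 23, 26}, so each is used; only E can be 26, hence E = 26.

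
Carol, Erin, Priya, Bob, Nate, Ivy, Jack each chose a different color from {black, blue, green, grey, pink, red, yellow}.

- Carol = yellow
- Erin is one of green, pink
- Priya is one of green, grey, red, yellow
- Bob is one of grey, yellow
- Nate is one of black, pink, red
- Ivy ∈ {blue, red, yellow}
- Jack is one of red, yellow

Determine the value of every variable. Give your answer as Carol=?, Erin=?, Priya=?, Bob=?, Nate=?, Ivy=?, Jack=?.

Carol=yellow, Erin=pink, Priya=green, Bob=grey, Nate=black, Ivy=blue, Jack=red

Carol must be yellow (only option left). Eliminate yellow elsewhere: Priya, Bob, Ivy, Jack.
Bob has just one choice, so Bob = grey. Remove grey from Priya.
That leaves Jack = red. So Priya, Nate, Ivy can't be red.
Priya must be green (only option left). So Erin can't be green.
That leaves Ivy = blue.
Erin has just one choice, so Erin = pink. So Nate can't be pink.
Nate's domain is down to {black}, so Nate = black.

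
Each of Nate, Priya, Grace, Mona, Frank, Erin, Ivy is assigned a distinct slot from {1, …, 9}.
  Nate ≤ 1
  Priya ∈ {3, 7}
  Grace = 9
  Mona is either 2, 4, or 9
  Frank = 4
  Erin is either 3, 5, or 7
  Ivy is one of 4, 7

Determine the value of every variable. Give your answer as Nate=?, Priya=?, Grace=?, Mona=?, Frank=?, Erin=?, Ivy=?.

Nate=1, Priya=3, Grace=9, Mona=2, Frank=4, Erin=5, Ivy=7

Nate's domain is down to {1}, so Nate = 1.
Grace must be 9 (only option left). Remove 9 from Mona.
Frank has just one choice, so Frank = 4. Eliminate 4 elsewhere: Mona, Ivy.
Ivy has just one choice, so Ivy = 7. Strike 7 from Priya, Erin.
Priya must be 3 (only option left). So Erin can't be 3.
That leaves Mona = 2.
Erin must be 5 (only option left).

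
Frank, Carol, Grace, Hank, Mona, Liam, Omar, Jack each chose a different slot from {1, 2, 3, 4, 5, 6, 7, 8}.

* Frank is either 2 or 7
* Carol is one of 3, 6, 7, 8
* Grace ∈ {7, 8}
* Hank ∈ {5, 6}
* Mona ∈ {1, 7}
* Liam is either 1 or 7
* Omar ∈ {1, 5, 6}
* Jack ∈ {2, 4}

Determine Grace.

8

The 8 variables together cover exactly {1, 2, 3, 4, 5, 6, 7, 8} — 8 values for 8 variables — and 3 appears only in Carol's list, so Carol = 3.
Among the 7 still-open variables, 4 fits only Jack (and all 7 values in {1, 2, 4, 5, 6, 7, 8} must be used), so Jack = 4.
The 6 still-open variables draw from only 6 values {1, 2, 5, 6, 7, 8}, so each is used; only Frank can be 2, hence Frank = 2.
The 5 still-open variables draw from only 5 values {1, 5, 6, 7, 8}, so each is used; only Grace can be 8, hence Grace = 8.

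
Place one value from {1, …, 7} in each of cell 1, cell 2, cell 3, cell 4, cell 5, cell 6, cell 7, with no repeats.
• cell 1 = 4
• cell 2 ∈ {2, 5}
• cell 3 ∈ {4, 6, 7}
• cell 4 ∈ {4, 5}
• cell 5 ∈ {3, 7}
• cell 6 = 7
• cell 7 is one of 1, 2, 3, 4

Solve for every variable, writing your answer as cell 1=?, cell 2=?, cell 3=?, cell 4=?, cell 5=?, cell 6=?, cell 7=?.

cell 1=4, cell 2=2, cell 3=6, cell 4=5, cell 5=3, cell 6=7, cell 7=1

cell 1 must be 4 (only option left). Remove 4 from cell 3, cell 4, cell 7.
cell 4 has just one choice, so cell 4 = 5. So cell 2 can't be 5.
cell 6 must be 7 (only option left). Strike 7 from cell 3, cell 5.
cell 2's domain is down to {2}, so cell 2 = 2. So cell 7 can't be 2.
That leaves cell 3 = 6.
cell 5 has just one choice, so cell 5 = 3. So cell 7 can't be 3.
cell 7 must be 1 (only option left).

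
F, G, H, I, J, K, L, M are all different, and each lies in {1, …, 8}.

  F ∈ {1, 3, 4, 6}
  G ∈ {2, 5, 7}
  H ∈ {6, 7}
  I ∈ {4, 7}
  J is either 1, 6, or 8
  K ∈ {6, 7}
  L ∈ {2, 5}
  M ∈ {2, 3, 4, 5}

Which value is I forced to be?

The 8 variables together cover exactly {1, 2, 3, 4, 5, 6, 7, 8} — 8 values for 8 variables — and 8 appears only in J's list, so J = 8.
Among the 7 still-open variables, 1 fits only F (and all 7 values in {1, 2, 3, 4, 5, 6, 7} must be used), so F = 1.
Among the 6 still-open variables, 3 fits only M (and all 6 values in {2, 3, 4, 5, 6, 7} must be used), so M = 3.
The 5 still-open variables together cover exactly {2, 4, 5, 6, 7} — 5 values for 5 variables — and 4 appears only in I's list, so I = 4.

4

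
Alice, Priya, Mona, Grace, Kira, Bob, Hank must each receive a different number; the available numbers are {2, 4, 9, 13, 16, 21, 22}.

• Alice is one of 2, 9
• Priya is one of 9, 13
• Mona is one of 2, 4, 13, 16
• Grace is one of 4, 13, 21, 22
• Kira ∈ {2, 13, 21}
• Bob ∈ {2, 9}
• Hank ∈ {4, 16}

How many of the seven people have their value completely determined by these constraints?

3

The 7 variables draw from only 7 values {2, 4, 9, 13, 16, 21, 22}, so each is used; only Grace can be 22, hence Grace = 22.
Among the 6 still-open variables, 21 fits only Kira (and all 6 values in {2, 4, 9, 13, 16, 21} must be used), so Kira = 21.
Alice and Bob share exactly the 2 values {2, 9}; by pigeonhole those values go to them, so strike 2, 9 from Priya, Mona.
Priya has just one choice, so Priya = 13. So Mona can't be 13.
Determined: Priya=13, Grace=22, Kira=21. The other people each still have more than one consistent value. That makes 3.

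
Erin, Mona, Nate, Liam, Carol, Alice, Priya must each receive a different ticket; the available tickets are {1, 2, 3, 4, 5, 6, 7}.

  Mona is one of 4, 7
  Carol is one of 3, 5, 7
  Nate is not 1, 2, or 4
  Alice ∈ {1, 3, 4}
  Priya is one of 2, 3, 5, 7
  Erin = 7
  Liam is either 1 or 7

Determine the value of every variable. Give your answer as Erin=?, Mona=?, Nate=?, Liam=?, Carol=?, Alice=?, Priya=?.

Erin's domain is down to {7}, so Erin = 7. Eliminate 7 elsewhere: Mona, Nate, Liam, Carol, Priya.
Mona's domain is down to {4}, so Mona = 4. So Alice can't be 4.
Liam's domain is down to {1}, so Liam = 1. Strike 1 from Alice.
That leaves Alice = 3. So Nate, Carol, Priya can't be 3.
Carol must be 5 (only option left). Strike 5 from Nate, Priya.
That leaves Priya = 2.
Nate must be 6 (only option left).

Erin=7, Mona=4, Nate=6, Liam=1, Carol=5, Alice=3, Priya=2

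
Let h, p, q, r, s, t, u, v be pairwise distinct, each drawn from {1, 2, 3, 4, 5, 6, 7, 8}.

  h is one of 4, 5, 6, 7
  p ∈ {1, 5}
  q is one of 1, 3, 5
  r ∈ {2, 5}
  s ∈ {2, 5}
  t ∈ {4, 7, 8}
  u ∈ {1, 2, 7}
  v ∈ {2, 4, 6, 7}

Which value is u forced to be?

The 8 variables draw from only 8 values {1, 2, 3, 4, 5, 6, 7, 8}, so each is used; only q can be 3, hence q = 3.
The 7 still-open variables together cover exactly {1, 2, 4, 5, 6, 7, 8} — 7 values for 7 variables — and 8 appears only in t's list, so t = 8.
r and s share exactly the 2 values {2, 5}; by pigeonhole those values go to them, so strike 2, 5 from h, p, u, v.
p has just one choice, so p = 1. Remove 1 from u.
So u = 7.

7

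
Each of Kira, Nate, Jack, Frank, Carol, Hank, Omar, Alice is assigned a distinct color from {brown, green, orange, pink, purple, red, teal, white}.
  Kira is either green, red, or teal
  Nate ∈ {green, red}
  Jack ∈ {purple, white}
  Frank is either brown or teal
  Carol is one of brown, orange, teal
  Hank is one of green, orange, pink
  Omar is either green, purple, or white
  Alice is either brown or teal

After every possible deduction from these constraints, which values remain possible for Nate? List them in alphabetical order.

green, red

The 8 variables together cover exactly {brown, green, orange, pink, purple, red, teal, white} — 8 values for 8 variables — and pink appears only in Hank's list, so Hank = pink.
The 7 still-open variables draw from only 7 values {brown, green, orange, purple, red, teal, white}, so each is used; only Carol can be orange, hence Carol = orange.
The 2 variables Frank and Alice are confined to {brown, teal}, which locks those values in; drop them from Kira.
The 2 variables Kira and Nate are confined to {green, red}, which locks those values in; drop them from Omar.
No further eliminations apply; Nate can still be any of green, red.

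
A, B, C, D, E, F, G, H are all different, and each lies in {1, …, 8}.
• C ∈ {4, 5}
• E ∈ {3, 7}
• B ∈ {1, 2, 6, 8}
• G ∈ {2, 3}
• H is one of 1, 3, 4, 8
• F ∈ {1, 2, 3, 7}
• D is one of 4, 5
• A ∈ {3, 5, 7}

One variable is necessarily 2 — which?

G

The 8 variables together cover exactly {1, 2, 3, 4, 5, 6, 7, 8} — 8 values for 8 variables — and 6 appears only in B's list, so B = 6.
Among the 7 still-open variables, 8 fits only H (and all 7 values in {1, 2, 3, 4, 5, 7, 8} must be used), so H = 8.
The 6 still-open variables together cover exactly {1, 2, 3, 4, 5, 7} — 6 values for 6 variables — and 1 appears only in F's list, so F = 1.
Among the 5 still-open variables, 2 fits only G (and all 5 values in {2, 3, 4, 5, 7} must be used), so G = 2.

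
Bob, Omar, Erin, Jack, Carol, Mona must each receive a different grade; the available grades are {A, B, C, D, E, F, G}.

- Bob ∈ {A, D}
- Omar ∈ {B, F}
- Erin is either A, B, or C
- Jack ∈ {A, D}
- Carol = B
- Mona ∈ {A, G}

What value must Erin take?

C

Carol's domain is down to {B}, so Carol = B. So Omar, Erin can't be B.
That leaves Omar = F.
Among the 4 still-open variables, C fits only Erin (and all 4 values in {A, C, D, G} must be used), so Erin = C.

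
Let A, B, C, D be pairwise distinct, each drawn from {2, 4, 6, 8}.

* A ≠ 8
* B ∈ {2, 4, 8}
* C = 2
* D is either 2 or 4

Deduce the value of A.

6

C's domain is down to {2}, so C = 2. Remove 2 from A, B, D.
D must be 4 (only option left). So A, B can't be 4.
So A = 6.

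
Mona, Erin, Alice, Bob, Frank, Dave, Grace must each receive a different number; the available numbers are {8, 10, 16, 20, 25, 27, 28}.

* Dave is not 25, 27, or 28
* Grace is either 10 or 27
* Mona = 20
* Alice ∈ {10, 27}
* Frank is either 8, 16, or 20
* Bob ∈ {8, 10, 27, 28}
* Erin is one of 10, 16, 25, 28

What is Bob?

28

Mona's domain is down to {20}, so Mona = 20. So Frank, Dave can't be 20.
The 6 still-open variables draw from only 6 values {8, 10, 16, 25, 27, 28}, so each is used; only Erin can be 25, hence Erin = 25.
Among the 5 still-open variables, 28 fits only Bob (and all 5 values in {8, 10, 16, 27, 28} must be used), so Bob = 28.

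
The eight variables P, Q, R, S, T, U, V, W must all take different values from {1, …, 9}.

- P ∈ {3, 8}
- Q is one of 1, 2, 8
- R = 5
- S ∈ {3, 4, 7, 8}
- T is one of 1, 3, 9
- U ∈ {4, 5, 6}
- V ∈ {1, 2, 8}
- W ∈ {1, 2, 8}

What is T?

R's domain is down to {5}, so R = 5. Remove 5 from U.
Q, V, W between them cover only {1, 2, 8} — a naked triple. Remove those values from P, S, T.
P's domain is down to {3}, so P = 3. Strike 3 from S, T.
So T = 9.

9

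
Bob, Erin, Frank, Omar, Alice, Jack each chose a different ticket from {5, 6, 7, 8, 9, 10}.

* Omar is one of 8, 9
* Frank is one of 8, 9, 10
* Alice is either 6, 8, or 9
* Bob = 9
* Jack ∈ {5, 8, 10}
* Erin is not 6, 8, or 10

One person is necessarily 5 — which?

Jack

Bob must be 9 (only option left). Eliminate 9 elsewhere: Erin, Frank, Omar, Alice.
Omar must be 8 (only option left). Eliminate 8 elsewhere: Frank, Alice, Jack.
Alice must be 6 (only option left).
Frank has just one choice, so Frank = 10. Strike 10 from Jack.
So 5 goes to Jack.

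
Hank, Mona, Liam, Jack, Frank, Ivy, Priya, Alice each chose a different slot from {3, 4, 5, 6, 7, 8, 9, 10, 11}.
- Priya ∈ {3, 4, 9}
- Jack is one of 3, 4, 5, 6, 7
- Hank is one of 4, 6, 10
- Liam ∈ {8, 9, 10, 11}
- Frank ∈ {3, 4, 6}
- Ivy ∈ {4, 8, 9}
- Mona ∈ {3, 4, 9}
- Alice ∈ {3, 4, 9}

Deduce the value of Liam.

11

Mona, Priya, Alice share exactly the 3 values {3, 4, 9}; by pigeonhole those values go to them, so strike 3, 4, 9 from Hank, Liam, Jack, Frank, Ivy.
Frank has just one choice, so Frank = 6. Eliminate 6 elsewhere: Hank, Jack.
That leaves Ivy = 8. So Liam can't be 8.
That leaves Hank = 10. Remove 10 from Liam.
So Liam = 11.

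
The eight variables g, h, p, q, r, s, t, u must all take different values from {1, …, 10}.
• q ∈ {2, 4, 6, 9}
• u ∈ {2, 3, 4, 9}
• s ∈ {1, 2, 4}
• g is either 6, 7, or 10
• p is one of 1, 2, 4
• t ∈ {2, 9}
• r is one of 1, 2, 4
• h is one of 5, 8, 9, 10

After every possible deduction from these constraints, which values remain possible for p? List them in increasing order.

1, 2, 4

The 3 variables p, r, s are confined to {1, 2, 4}, which locks those values in; drop them from q, t, u.
t must be 9 (only option left). Eliminate 9 elsewhere: h, q, u.
u has just one choice, so u = 3.
q has just one choice, so q = 6. Strike 6 from g.
No further eliminations apply; p can still be any of 1, 2, 4.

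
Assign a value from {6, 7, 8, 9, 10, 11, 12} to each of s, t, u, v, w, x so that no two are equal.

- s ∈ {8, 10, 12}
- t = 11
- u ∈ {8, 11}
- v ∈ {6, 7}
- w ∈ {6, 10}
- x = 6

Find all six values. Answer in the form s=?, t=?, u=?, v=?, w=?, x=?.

t has just one choice, so t = 11. Eliminate 11 elsewhere: u.
u has just one choice, so u = 8. Eliminate 8 elsewhere: s.
x's domain is down to {6}, so x = 6. So v, w can't be 6.
v must be 7 (only option left).
w must be 10 (only option left). So s can't be 10.
s must be 12 (only option left).

s=12, t=11, u=8, v=7, w=10, x=6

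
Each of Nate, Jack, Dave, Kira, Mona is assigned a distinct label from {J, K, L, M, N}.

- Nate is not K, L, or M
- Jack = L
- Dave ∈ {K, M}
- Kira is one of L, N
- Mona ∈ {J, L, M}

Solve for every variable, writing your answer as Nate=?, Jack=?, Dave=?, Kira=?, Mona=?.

Nate=J, Jack=L, Dave=K, Kira=N, Mona=M

Jack has just one choice, so Jack = L. Strike L from Kira, Mona.
Kira's domain is down to {N}, so Kira = N. Strike N from Nate.
Nate has just one choice, so Nate = J. So Mona can't be J.
Mona's domain is down to {M}, so Mona = M. So Dave can't be M.
Dave has just one choice, so Dave = K.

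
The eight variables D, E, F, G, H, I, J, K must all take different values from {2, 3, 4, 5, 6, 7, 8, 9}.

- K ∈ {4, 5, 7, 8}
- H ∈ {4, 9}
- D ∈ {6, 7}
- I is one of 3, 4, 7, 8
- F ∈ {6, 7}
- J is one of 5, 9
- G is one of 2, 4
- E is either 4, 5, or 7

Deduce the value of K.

8

The 8 variables together cover exactly {2, 3, 4, 5, 6, 7, 8, 9} — 8 values for 8 variables — and 2 appears only in G's list, so G = 2.
The 7 still-open variables draw from only 7 values {3, 4, 5, 6, 7, 8, 9}, so each is used; only I can be 3, hence I = 3.
The 6 still-open variables draw from only 6 values {4, 5, 6, 7, 8, 9}, so each is used; only K can be 8, hence K = 8.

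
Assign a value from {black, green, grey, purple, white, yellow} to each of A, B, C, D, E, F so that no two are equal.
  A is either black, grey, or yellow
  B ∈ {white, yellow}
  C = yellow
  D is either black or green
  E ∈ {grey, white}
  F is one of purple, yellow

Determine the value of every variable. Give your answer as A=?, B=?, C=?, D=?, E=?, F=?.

C's domain is down to {yellow}, so C = yellow. Eliminate yellow elsewhere: A, B, F.
F must be purple (only option left).
B has just one choice, so B = white. So E can't be white.
E must be grey (only option left). So A can't be grey.
That leaves A = black. So D can't be black.
D has just one choice, so D = green.

A=black, B=white, C=yellow, D=green, E=grey, F=purple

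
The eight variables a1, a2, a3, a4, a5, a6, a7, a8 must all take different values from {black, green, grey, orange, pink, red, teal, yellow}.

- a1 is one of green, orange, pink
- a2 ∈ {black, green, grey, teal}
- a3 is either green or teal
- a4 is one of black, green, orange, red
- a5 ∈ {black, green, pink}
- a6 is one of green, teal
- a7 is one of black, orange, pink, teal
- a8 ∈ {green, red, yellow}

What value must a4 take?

The 8 variables draw from only 8 values {black, green, grey, orange, pink, red, teal, yellow}, so each is used; only a2 can be grey, hence a2 = grey.
The 7 still-open variables together cover exactly {black, green, orange, pink, red, teal, yellow} — 7 values for 7 variables — and yellow appears only in a8's list, so a8 = yellow.
Among the 6 still-open variables, red fits only a4 (and all 6 values in {black, green, orange, pink, red, teal} must be used), so a4 = red.

red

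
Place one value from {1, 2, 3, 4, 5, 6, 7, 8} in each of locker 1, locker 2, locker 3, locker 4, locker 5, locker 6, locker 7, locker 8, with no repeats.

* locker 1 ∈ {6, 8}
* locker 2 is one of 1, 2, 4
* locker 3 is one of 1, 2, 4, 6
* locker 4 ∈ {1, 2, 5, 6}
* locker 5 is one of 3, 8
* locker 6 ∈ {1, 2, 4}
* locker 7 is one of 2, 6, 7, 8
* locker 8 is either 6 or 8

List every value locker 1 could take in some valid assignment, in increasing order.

The 8 variables together cover exactly {1, 2, 3, 4, 5, 6, 7, 8} — 8 values for 8 variables — and 3 appears only in locker 5's list, so locker 5 = 3.
The 7 still-open variables draw from only 7 values {1, 2, 4, 5, 6, 7, 8}, so each is used; only locker 4 can be 5, hence locker 4 = 5.
Among the 6 still-open variables, 7 fits only locker 7 (and all 6 values in {1, 2, 4, 6, 7, 8} must be used), so locker 7 = 7.
locker 1 and locker 8 between them cover only {6, 8} — a naked pair. Remove those values from locker 3.
No further eliminations apply; locker 1 can still be any of 6, 8.

6, 8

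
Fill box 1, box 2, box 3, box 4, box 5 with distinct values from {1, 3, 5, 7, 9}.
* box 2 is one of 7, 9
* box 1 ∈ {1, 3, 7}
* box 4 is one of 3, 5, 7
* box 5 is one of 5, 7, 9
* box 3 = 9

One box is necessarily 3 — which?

box 3 has just one choice, so box 3 = 9. Remove 9 from box 2, box 5.
box 2's domain is down to {7}, so box 2 = 7. So box 1, box 4, box 5 can't be 7.
box 5's domain is down to {5}, so box 5 = 5. So box 4 can't be 5.
So 3 goes to box 4.

box 4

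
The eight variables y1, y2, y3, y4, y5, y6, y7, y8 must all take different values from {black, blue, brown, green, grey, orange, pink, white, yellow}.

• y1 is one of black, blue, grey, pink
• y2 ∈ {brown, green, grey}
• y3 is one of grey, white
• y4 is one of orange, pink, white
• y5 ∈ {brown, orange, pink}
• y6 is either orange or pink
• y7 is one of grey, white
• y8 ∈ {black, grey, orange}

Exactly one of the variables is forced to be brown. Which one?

The 8 variables together cover exactly {black, blue, brown, green, grey, orange, pink, white} — 8 values for 8 variables — and blue appears only in y1's list, so y1 = blue.
Among the 7 still-open variables, black fits only y8 (and all 7 values in {black, brown, green, grey, orange, pink, white} must be used), so y8 = black.
The 6 still-open variables draw from only 6 values {brown, green, grey, orange, pink, white}, so each is used; only y2 can be green, hence y2 = green.
The 5 still-open variables draw from only 5 values {brown, grey, orange, pink, white}, so each is used; only y5 can be brown, hence y5 = brown.

y5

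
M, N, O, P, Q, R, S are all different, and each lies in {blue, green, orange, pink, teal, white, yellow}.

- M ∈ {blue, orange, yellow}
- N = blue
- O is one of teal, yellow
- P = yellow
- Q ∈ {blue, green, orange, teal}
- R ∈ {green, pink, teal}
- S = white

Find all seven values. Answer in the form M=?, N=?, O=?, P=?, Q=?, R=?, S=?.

M=orange, N=blue, O=teal, P=yellow, Q=green, R=pink, S=white

N has just one choice, so N = blue. Remove blue from M, Q.
P must be yellow (only option left). So M, O can't be yellow.
S's domain is down to {white}, so S = white.
M must be orange (only option left). Eliminate orange elsewhere: Q.
O's domain is down to {teal}, so O = teal. So Q, R can't be teal.
That leaves Q = green. So R can't be green.
R's domain is down to {pink}, so R = pink.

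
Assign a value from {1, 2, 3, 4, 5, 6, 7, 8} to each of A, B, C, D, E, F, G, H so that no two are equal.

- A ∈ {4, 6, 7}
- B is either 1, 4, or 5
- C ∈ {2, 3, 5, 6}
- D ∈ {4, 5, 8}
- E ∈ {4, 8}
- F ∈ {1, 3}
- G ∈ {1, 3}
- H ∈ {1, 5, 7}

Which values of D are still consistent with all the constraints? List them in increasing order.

The 8 variables draw from only 8 values {1, 2, 3, 4, 5, 6, 7, 8}, so each is used; only C can be 2, hence C = 2.
The 7 still-open variables draw from only 7 values {1, 3, 4, 5, 6, 7, 8}, so each is used; only A can be 6, hence A = 6.
The 6 still-open variables together cover exactly {1, 3, 4, 5, 7, 8} — 6 values for 6 variables — and 7 appears only in H's list, so H = 7.
The 2 variables F and G are confined to {1, 3}, which locks those values in; drop them from B.
No further eliminations apply; D can still be any of 4, 5, 8.

4, 5, 8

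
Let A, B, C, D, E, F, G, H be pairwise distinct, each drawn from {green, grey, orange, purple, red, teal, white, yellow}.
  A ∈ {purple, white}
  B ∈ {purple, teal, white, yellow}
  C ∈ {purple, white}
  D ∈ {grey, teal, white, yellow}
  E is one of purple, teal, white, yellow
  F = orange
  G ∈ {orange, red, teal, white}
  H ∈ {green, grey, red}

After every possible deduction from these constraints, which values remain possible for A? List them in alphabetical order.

purple, white

F has just one choice, so F = orange. So G can't be orange.
The 7 still-open variables draw from only 7 values {green, grey, purple, red, teal, white, yellow}, so each is used; only H can be green, hence H = green.
The 6 still-open variables draw from only 6 values {grey, purple, red, teal, white, yellow}, so each is used; only D can be grey, hence D = grey.
Among the 5 still-open variables, red fits only G (and all 5 values in {purple, red, teal, white, yellow} must be used), so G = red.
A and C between them cover only {purple, white} — a naked pair. Remove those values from B, E.
No further eliminations apply; A can still be any of purple, white.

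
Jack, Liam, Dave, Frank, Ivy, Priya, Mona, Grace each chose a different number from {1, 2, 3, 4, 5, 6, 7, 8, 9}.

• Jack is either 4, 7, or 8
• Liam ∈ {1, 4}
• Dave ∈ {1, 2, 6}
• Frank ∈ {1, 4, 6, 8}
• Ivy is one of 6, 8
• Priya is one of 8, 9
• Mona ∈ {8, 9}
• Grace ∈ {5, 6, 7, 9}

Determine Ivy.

6

Among the 8 variables, 2 fits only Dave (and all 8 values in {1, 2, 4, 5, 6, 7, 8, 9} must be used), so Dave = 2.
The 7 still-open variables draw from only 7 values {1, 4, 5, 6, 7, 8, 9}, so each is used; only Grace can be 5, hence Grace = 5.
The 6 still-open variables together cover exactly {1, 4, 6, 7, 8, 9} — 6 values for 6 variables — and 7 appears only in Jack's list, so Jack = 7.
Priya and Mona between them cover only {8, 9} — a naked pair. Remove those values from Frank, Ivy.
So Ivy = 6.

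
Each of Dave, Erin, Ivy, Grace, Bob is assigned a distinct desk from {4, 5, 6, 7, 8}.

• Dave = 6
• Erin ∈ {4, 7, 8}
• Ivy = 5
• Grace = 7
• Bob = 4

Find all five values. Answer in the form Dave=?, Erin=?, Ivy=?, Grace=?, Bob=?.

Dave's domain is down to {6}, so Dave = 6.
Ivy has just one choice, so Ivy = 5.
Grace must be 7 (only option left). Remove 7 from Erin.
Bob must be 4 (only option left). Strike 4 from Erin.
Erin must be 8 (only option left).

Dave=6, Erin=8, Ivy=5, Grace=7, Bob=4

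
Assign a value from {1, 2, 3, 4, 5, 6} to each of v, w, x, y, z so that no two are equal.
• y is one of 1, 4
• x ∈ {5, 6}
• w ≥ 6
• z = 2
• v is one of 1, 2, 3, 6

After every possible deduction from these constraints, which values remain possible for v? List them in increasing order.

1, 3

w has just one choice, so w = 6. So v, x can't be 6.
x's domain is down to {5}, so x = 5.
z's domain is down to {2}, so z = 2. So v can't be 2.
No further eliminations apply; v can still be any of 1, 3.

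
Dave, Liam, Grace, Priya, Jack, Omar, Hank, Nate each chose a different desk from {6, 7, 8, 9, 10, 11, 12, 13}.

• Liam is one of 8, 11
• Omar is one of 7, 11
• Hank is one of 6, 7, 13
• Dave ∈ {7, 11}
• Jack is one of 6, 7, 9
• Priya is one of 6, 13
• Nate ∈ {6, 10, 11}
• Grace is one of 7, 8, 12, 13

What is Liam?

8

Among the 8 variables, 9 fits only Jack (and all 8 values in {6, 7, 8, 9, 10, 11, 12, 13} must be used), so Jack = 9.
The 7 still-open variables together cover exactly {6, 7, 8, 10, 11, 12, 13} — 7 values for 7 variables — and 10 appears only in Nate's list, so Nate = 10.
The 6 still-open variables together cover exactly {6, 7, 8, 11, 12, 13} — 6 values for 6 variables — and 12 appears only in Grace's list, so Grace = 12.
The 5 still-open variables together cover exactly {6, 7, 8, 11, 13} — 5 values for 5 variables — and 8 appears only in Liam's list, so Liam = 8.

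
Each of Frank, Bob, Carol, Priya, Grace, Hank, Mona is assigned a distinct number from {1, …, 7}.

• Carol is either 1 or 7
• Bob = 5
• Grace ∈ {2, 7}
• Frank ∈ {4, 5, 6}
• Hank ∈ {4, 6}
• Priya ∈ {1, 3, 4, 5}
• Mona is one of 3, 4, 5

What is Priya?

1

Bob has just one choice, so Bob = 5. Eliminate 5 elsewhere: Frank, Priya, Mona.
Among the 6 still-open variables, 2 fits only Grace (and all 6 values in {1, 2, 3, 4, 6, 7} must be used), so Grace = 2.
Among the 5 still-open variables, 7 fits only Carol (and all 5 values in {1, 3, 4, 6, 7} must be used), so Carol = 7.
The 4 still-open variables together cover exactly {1, 3, 4, 6} — 4 values for 4 variables — and 1 appears only in Priya's list, so Priya = 1.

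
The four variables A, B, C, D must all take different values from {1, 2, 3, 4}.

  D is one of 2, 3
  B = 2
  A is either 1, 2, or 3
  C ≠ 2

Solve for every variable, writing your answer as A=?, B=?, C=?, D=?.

A=1, B=2, C=4, D=3

B's domain is down to {2}, so B = 2. Eliminate 2 elsewhere: A, D.
D's domain is down to {3}, so D = 3. Eliminate 3 elsewhere: A, C.
That leaves A = 1. Remove 1 from C.
C has just one choice, so C = 4.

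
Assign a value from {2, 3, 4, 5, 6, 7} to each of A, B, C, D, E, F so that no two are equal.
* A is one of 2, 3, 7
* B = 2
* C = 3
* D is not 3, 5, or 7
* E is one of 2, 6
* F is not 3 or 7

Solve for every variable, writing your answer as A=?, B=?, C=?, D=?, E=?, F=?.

B has just one choice, so B = 2. Eliminate 2 elsewhere: A, D, E, F.
C must be 3 (only option left). Eliminate 3 elsewhere: A.
E has just one choice, so E = 6. Eliminate 6 elsewhere: D, F.
A's domain is down to {7}, so A = 7.
D's domain is down to {4}, so D = 4. Eliminate 4 elsewhere: F.
F must be 5 (only option left).

A=7, B=2, C=3, D=4, E=6, F=5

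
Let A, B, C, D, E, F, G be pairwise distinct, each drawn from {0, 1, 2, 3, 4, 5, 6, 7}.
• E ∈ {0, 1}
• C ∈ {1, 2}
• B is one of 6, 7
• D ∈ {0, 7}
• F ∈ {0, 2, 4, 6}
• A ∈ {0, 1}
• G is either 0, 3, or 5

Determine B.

6

The 2 variables A and E are confined to {0, 1}, which locks those values in; drop them from C, D, F, G.
C's domain is down to {2}, so C = 2. So F can't be 2.
That leaves D = 7. Eliminate 7 elsewhere: B.
So B = 6.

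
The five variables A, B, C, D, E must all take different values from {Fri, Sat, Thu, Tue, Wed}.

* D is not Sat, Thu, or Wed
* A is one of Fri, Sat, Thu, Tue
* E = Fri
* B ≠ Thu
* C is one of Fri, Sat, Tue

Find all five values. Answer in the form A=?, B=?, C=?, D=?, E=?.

A=Thu, B=Wed, C=Sat, D=Tue, E=Fri

E must be Fri (only option left). Remove Fri from A, B, C, D.
D has just one choice, so D = Tue. Strike Tue from A, B, C.
C has just one choice, so C = Sat. Eliminate Sat elsewhere: A, B.
That leaves A = Thu.
B must be Wed (only option left).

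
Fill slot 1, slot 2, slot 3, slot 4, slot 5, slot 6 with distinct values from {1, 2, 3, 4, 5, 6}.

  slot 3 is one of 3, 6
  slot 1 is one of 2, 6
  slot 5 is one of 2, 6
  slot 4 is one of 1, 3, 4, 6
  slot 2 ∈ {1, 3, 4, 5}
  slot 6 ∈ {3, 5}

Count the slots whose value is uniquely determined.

The 2 variables slot 1 and slot 5 are confined to {2, 6}, which locks those values in; drop them from slot 3, slot 4.
slot 3's domain is down to {3}, so slot 3 = 3. Strike 3 from slot 2, slot 4, slot 6.
slot 6 has just one choice, so slot 6 = 5. Eliminate 5 elsewhere: slot 2.
Determined: slot 3=3, slot 6=5. The other slots each still have more than one consistent value. That makes 2.

2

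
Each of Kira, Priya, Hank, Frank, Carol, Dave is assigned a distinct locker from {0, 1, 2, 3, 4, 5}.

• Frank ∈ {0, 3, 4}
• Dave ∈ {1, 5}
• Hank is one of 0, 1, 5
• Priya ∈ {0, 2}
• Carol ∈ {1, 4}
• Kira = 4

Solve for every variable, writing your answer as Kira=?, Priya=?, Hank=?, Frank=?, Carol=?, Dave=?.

Kira=4, Priya=2, Hank=0, Frank=3, Carol=1, Dave=5

Kira has just one choice, so Kira = 4. Remove 4 from Frank, Carol.
That leaves Carol = 1. Strike 1 from Hank, Dave.
Dave's domain is down to {5}, so Dave = 5. Strike 5 from Hank.
That leaves Hank = 0. Eliminate 0 elsewhere: Priya, Frank.
Frank has just one choice, so Frank = 3.
That leaves Priya = 2.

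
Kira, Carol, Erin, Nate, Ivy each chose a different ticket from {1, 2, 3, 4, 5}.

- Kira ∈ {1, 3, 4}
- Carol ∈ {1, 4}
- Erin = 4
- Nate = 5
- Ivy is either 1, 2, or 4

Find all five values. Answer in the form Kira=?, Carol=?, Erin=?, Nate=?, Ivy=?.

Erin's domain is down to {4}, so Erin = 4. Eliminate 4 elsewhere: Kira, Carol, Ivy.
That leaves Nate = 5.
Carol has just one choice, so Carol = 1. Remove 1 from Kira, Ivy.
Ivy has just one choice, so Ivy = 2.
That leaves Kira = 3.

Kira=3, Carol=1, Erin=4, Nate=5, Ivy=2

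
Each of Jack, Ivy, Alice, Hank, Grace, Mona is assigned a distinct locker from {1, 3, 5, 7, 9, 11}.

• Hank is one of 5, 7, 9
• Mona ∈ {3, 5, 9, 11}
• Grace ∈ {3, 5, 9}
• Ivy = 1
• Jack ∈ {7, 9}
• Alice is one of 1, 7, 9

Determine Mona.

Ivy's domain is down to {1}, so Ivy = 1. Eliminate 1 elsewhere: Alice.
Among the 5 still-open variables, 11 fits only Mona (and all 5 values in {3, 5, 7, 9, 11} must be used), so Mona = 11.

11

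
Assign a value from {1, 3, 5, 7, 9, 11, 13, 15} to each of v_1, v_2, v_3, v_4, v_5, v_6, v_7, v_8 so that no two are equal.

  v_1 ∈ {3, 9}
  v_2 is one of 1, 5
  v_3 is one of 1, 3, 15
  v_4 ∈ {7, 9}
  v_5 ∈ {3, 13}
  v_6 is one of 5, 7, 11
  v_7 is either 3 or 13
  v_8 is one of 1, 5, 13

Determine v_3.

15

The 8 variables draw from only 8 values {1, 3, 5, 7, 9, 11, 13, 15}, so each is used; only v_6 can be 11, hence v_6 = 11.
The 7 still-open variables draw from only 7 values {1, 3, 5, 7, 9, 13, 15}, so each is used; only v_4 can be 7, hence v_4 = 7.
Among the 6 still-open variables, 9 fits only v_1 (and all 6 values in {1, 3, 5, 9, 13, 15} must be used), so v_1 = 9.
The 5 still-open variables together cover exactly {1, 3, 5, 13, 15} — 5 values for 5 variables — and 15 appears only in v_3's list, so v_3 = 15.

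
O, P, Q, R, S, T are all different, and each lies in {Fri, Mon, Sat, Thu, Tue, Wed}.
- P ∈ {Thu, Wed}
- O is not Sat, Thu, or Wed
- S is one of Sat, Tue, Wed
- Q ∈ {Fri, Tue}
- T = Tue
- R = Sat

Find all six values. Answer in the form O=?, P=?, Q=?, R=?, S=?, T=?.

R must be Sat (only option left). Eliminate Sat elsewhere: S.
T has just one choice, so T = Tue. Eliminate Tue elsewhere: O, Q, S.
Q has just one choice, so Q = Fri. So O can't be Fri.
That leaves S = Wed. Strike Wed from P.
That leaves O = Mon.
P's domain is down to {Thu}, so P = Thu.

O=Mon, P=Thu, Q=Fri, R=Sat, S=Wed, T=Tue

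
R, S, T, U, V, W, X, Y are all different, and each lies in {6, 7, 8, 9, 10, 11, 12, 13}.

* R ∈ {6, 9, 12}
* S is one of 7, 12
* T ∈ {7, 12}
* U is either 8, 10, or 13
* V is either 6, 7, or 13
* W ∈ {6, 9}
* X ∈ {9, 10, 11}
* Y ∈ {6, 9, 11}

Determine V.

13

Among the 8 variables, 8 fits only U (and all 8 values in {6, 7, 8, 9, 10, 11, 12, 13} must be used), so U = 8.
The 7 still-open variables together cover exactly {6, 7, 9, 10, 11, 12, 13} — 7 values for 7 variables — and 10 appears only in X's list, so X = 10.
Among the 6 still-open variables, 11 fits only Y (and all 6 values in {6, 7, 9, 11, 12, 13} must be used), so Y = 11.
Among the 5 still-open variables, 13 fits only V (and all 5 values in {6, 7, 9, 12, 13} must be used), so V = 13.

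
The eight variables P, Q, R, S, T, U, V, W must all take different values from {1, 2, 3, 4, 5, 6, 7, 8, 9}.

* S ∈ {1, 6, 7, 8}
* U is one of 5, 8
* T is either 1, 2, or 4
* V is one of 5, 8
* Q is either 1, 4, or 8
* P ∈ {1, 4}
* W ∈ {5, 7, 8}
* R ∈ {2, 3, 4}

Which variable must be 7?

W

Among the 8 variables, 3 fits only R (and all 8 values in {1, 2, 3, 4, 5, 6, 7, 8} must be used), so R = 3.
The 7 still-open variables together cover exactly {1, 2, 4, 5, 6, 7, 8} — 7 values for 7 variables — and 2 appears only in T's list, so T = 2.
The 6 still-open variables draw from only 6 values {1, 4, 5, 6, 7, 8}, so each is used; only S can be 6, hence S = 6.
The 5 still-open variables together cover exactly {1, 4, 5, 7, 8} — 5 values for 5 variables — and 7 appears only in W's list, so W = 7.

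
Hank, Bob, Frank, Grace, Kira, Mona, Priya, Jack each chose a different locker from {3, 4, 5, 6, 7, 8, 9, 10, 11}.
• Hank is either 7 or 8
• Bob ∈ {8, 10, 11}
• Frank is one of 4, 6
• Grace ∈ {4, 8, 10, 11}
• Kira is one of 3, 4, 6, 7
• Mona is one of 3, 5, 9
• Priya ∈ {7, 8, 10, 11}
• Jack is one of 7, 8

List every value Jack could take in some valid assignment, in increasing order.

7, 8

The 2 variables Hank and Jack are confined to {7, 8}, which locks those values in; drop them from Bob, Grace, Kira, Priya.
Bob and Priya between them cover only {10, 11} — a naked pair. Remove those values from Grace.
Grace must be 4 (only option left). So Frank, Kira can't be 4.
Frank has just one choice, so Frank = 6. Remove 6 from Kira.
Kira has just one choice, so Kira = 3. Eliminate 3 elsewhere: Mona.
No further eliminations apply; Jack can still be any of 7, 8.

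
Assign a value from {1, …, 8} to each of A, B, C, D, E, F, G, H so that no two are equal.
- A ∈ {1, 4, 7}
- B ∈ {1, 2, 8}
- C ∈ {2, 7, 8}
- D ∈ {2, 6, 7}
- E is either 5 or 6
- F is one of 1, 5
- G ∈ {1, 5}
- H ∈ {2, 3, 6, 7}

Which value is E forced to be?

Among the 8 variables, 3 fits only H (and all 8 values in {1, 2, 3, 4, 5, 6, 7, 8} must be used), so H = 3.
The 7 still-open variables draw from only 7 values {1, 2, 4, 5, 6, 7, 8}, so each is used; only A can be 4, hence A = 4.
F and G between them cover only {1, 5} — a naked pair. Remove those values from B, E.
So E = 6.

6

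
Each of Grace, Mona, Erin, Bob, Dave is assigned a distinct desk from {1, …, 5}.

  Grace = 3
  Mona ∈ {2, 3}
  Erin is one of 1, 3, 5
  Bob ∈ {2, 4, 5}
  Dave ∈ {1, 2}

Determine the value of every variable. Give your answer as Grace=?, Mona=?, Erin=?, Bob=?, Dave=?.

Grace=3, Mona=2, Erin=5, Bob=4, Dave=1

Grace must be 3 (only option left). Strike 3 from Mona, Erin.
Mona's domain is down to {2}, so Mona = 2. So Bob, Dave can't be 2.
Dave must be 1 (only option left). Strike 1 from Erin.
That leaves Erin = 5. Strike 5 from Bob.
That leaves Bob = 4.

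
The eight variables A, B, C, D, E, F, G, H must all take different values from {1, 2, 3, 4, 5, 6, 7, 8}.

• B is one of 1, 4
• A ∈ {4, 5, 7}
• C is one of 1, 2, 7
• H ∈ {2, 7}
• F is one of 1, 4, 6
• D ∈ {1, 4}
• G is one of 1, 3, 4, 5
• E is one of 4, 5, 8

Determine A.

5

Among the 8 variables, 3 fits only G (and all 8 values in {1, 2, 3, 4, 5, 6, 7, 8} must be used), so G = 3.
The 7 still-open variables draw from only 7 values {1, 2, 4, 5, 6, 7, 8}, so each is used; only F can be 6, hence F = 6.
The 6 still-open variables draw from only 6 values {1, 2, 4, 5, 7, 8}, so each is used; only E can be 8, hence E = 8.
Among the 5 still-open variables, 5 fits only A (and all 5 values in {1, 2, 4, 5, 7} must be used), so A = 5.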